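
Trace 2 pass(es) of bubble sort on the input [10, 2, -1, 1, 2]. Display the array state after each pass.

After pass 1: [2, -1, 1, 2, 10] (4 swaps)
After pass 2: [-1, 1, 2, 2, 10] (2 swaps)
Total swaps: 6


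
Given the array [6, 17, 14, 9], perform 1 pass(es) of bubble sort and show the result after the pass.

After pass 1: [6, 14, 9, 17] (2 swaps)
Total swaps: 2


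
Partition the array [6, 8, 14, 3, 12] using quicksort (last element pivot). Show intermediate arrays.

Partition 1: pivot=12 at index 3 -> [6, 8, 3, 12, 14]
Partition 2: pivot=3 at index 0 -> [3, 8, 6, 12, 14]
Partition 3: pivot=6 at index 1 -> [3, 6, 8, 12, 14]


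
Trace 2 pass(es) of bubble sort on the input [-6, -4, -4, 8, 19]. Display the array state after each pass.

After pass 1: [-6, -4, -4, 8, 19] (0 swaps)
After pass 2: [-6, -4, -4, 8, 19] (0 swaps)
Total swaps: 0


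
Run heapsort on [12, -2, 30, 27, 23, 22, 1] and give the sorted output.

Build heap: [30, 27, 22, -2, 23, 12, 1]
Extract 30: [27, 23, 22, -2, 1, 12, 30]
Extract 27: [23, 12, 22, -2, 1, 27, 30]
Extract 23: [22, 12, 1, -2, 23, 27, 30]
Extract 22: [12, -2, 1, 22, 23, 27, 30]
Extract 12: [1, -2, 12, 22, 23, 27, 30]
Extract 1: [-2, 1, 12, 22, 23, 27, 30]


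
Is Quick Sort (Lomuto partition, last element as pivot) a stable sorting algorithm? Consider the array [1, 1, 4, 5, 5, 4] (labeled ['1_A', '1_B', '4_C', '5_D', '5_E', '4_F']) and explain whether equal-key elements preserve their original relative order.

Trace Quick Sort on the labeled array (the key is the number; the letter only tracks identity):
  Partition indices 0..5 around pivot 4_F -> [1_A, 1_B, 4_C, 4_F, 5_E, 5_D]
  Partition indices 0..2 around pivot 4_C -> [1_A, 1_B, 4_C, 4_F, 5_E, 5_D]
  Partition indices 0..1 around pivot 1_B -> [1_A, 1_B, 4_C, 4_F, 5_E, 5_D]
  Partition indices 4..5 around pivot 5_D -> [1_A, 1_B, 4_C, 4_F, 5_E, 5_D]
Final order: [1_A, 1_B, 4_C, 4_F, 5_E, 5_D]
Equal keys:
  value 1: originally 1_A, 1_B; after sorting 1_A, 1_B -> order preserved
  value 4: originally 4_C, 4_F; after sorting 4_C, 4_F -> order preserved
  value 5: originally 5_D, 5_E; after sorting 5_E, 5_D -> order changed
Equal keys were reordered, so Quick Sort is not stable: partition swaps elements across long distances and can reorder equal keys. (One such input is enough; an unstable sort may happen to preserve order on other inputs, but it gives no guarantee.)
Answer: Not stable


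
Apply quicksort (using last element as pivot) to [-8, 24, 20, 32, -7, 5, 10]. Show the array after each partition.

Partition 1: pivot=10 at index 3 -> [-8, -7, 5, 10, 24, 20, 32]
Partition 2: pivot=5 at index 2 -> [-8, -7, 5, 10, 24, 20, 32]
Partition 3: pivot=-7 at index 1 -> [-8, -7, 5, 10, 24, 20, 32]
Partition 4: pivot=32 at index 6 -> [-8, -7, 5, 10, 24, 20, 32]
Partition 5: pivot=20 at index 4 -> [-8, -7, 5, 10, 20, 24, 32]


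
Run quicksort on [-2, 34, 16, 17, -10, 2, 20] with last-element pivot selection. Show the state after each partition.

Partition 1: pivot=20 at index 5 -> [-2, 16, 17, -10, 2, 20, 34]
Partition 2: pivot=2 at index 2 -> [-2, -10, 2, 16, 17, 20, 34]
Partition 3: pivot=-10 at index 0 -> [-10, -2, 2, 16, 17, 20, 34]
Partition 4: pivot=17 at index 4 -> [-10, -2, 2, 16, 17, 20, 34]


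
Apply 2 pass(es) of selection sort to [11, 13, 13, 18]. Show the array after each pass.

Pass 1: Select minimum 11 at index 0, swap -> [11, 13, 13, 18]
Pass 2: Select minimum 13 at index 1, swap -> [11, 13, 13, 18]


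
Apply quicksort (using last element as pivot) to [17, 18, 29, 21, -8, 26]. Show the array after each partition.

Partition 1: pivot=26 at index 4 -> [17, 18, 21, -8, 26, 29]
Partition 2: pivot=-8 at index 0 -> [-8, 18, 21, 17, 26, 29]
Partition 3: pivot=17 at index 1 -> [-8, 17, 21, 18, 26, 29]
Partition 4: pivot=18 at index 2 -> [-8, 17, 18, 21, 26, 29]


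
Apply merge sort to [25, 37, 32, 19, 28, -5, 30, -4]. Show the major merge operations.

Divide and conquer:
  Merge [25] + [37] -> [25, 37]
  Merge [32] + [19] -> [19, 32]
  Merge [25, 37] + [19, 32] -> [19, 25, 32, 37]
  Merge [28] + [-5] -> [-5, 28]
  Merge [30] + [-4] -> [-4, 30]
  Merge [-5, 28] + [-4, 30] -> [-5, -4, 28, 30]
  Merge [19, 25, 32, 37] + [-5, -4, 28, 30] -> [-5, -4, 19, 25, 28, 30, 32, 37]


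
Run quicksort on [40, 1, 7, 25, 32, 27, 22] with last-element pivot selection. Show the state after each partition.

Partition 1: pivot=22 at index 2 -> [1, 7, 22, 25, 32, 27, 40]
Partition 2: pivot=7 at index 1 -> [1, 7, 22, 25, 32, 27, 40]
Partition 3: pivot=40 at index 6 -> [1, 7, 22, 25, 32, 27, 40]
Partition 4: pivot=27 at index 4 -> [1, 7, 22, 25, 27, 32, 40]


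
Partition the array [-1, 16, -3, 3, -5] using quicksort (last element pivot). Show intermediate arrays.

Partition 1: pivot=-5 at index 0 -> [-5, 16, -3, 3, -1]
Partition 2: pivot=-1 at index 2 -> [-5, -3, -1, 3, 16]
Partition 3: pivot=16 at index 4 -> [-5, -3, -1, 3, 16]


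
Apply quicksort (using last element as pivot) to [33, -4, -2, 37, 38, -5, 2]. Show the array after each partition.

Partition 1: pivot=2 at index 3 -> [-4, -2, -5, 2, 38, 33, 37]
Partition 2: pivot=-5 at index 0 -> [-5, -2, -4, 2, 38, 33, 37]
Partition 3: pivot=-4 at index 1 -> [-5, -4, -2, 2, 38, 33, 37]
Partition 4: pivot=37 at index 5 -> [-5, -4, -2, 2, 33, 37, 38]


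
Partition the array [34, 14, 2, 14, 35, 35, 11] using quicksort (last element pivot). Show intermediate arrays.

Partition 1: pivot=11 at index 1 -> [2, 11, 34, 14, 35, 35, 14]
Partition 2: pivot=14 at index 3 -> [2, 11, 14, 14, 35, 35, 34]
Partition 3: pivot=34 at index 4 -> [2, 11, 14, 14, 34, 35, 35]
Partition 4: pivot=35 at index 6 -> [2, 11, 14, 14, 34, 35, 35]


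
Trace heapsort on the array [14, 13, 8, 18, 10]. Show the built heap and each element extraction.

Build heap: [18, 14, 8, 13, 10]
Extract 18: [14, 13, 8, 10, 18]
Extract 14: [13, 10, 8, 14, 18]
Extract 13: [10, 8, 13, 14, 18]
Extract 10: [8, 10, 13, 14, 18]


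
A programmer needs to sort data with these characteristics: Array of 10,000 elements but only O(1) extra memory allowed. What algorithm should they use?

Best choice: Heapsort
Reason: Heapsort rearranges the array in place using O(1) auxiliary space and still guarantees O(n log n) time; quicksort partitions in place but needs Theta(log n) stack space for recursion (O(n) in the worst case), and mergesort requires O(n) auxiliary space


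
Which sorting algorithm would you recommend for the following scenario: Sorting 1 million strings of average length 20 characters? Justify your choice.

Best choice: MSD radix sort or Mergesort
Reason: MSD radix sort is a non-comparison sort that buckets the strings by successive character positions, running in time proportional to the total number of characters examined rather than O(n log n) string comparisons; mergesort is a stable O(n log n)-comparison alternative that works for arbitrary variable-length keys


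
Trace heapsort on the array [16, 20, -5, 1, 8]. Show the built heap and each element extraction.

Build heap: [20, 16, -5, 1, 8]
Extract 20: [16, 8, -5, 1, 20]
Extract 16: [8, 1, -5, 16, 20]
Extract 8: [1, -5, 8, 16, 20]
Extract 1: [-5, 1, 8, 16, 20]


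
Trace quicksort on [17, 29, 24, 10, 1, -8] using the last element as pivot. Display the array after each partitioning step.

Partition 1: pivot=-8 at index 0 -> [-8, 29, 24, 10, 1, 17]
Partition 2: pivot=17 at index 3 -> [-8, 10, 1, 17, 24, 29]
Partition 3: pivot=1 at index 1 -> [-8, 1, 10, 17, 24, 29]
Partition 4: pivot=29 at index 5 -> [-8, 1, 10, 17, 24, 29]


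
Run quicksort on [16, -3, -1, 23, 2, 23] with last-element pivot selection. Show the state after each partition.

Partition 1: pivot=23 at index 5 -> [16, -3, -1, 23, 2, 23]
Partition 2: pivot=2 at index 2 -> [-3, -1, 2, 23, 16, 23]
Partition 3: pivot=-1 at index 1 -> [-3, -1, 2, 23, 16, 23]
Partition 4: pivot=16 at index 3 -> [-3, -1, 2, 16, 23, 23]


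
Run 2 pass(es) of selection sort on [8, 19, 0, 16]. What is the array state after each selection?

Pass 1: Select minimum 0 at index 2, swap -> [0, 19, 8, 16]
Pass 2: Select minimum 8 at index 2, swap -> [0, 8, 19, 16]


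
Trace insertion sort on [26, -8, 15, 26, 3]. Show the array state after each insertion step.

First element 26 is already 'sorted'
Insert -8: shifted 1 elements -> [-8, 26, 15, 26, 3]
Insert 15: shifted 1 elements -> [-8, 15, 26, 26, 3]
Insert 26: shifted 0 elements -> [-8, 15, 26, 26, 3]
Insert 3: shifted 3 elements -> [-8, 3, 15, 26, 26]


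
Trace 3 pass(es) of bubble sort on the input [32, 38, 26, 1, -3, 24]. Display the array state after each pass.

After pass 1: [32, 26, 1, -3, 24, 38] (4 swaps)
After pass 2: [26, 1, -3, 24, 32, 38] (4 swaps)
After pass 3: [1, -3, 24, 26, 32, 38] (3 swaps)
Total swaps: 11


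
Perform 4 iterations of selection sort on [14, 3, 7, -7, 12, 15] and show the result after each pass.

Pass 1: Select minimum -7 at index 3, swap -> [-7, 3, 7, 14, 12, 15]
Pass 2: Select minimum 3 at index 1, swap -> [-7, 3, 7, 14, 12, 15]
Pass 3: Select minimum 7 at index 2, swap -> [-7, 3, 7, 14, 12, 15]
Pass 4: Select minimum 12 at index 4, swap -> [-7, 3, 7, 12, 14, 15]


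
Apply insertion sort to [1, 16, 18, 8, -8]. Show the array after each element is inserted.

First element 1 is already 'sorted'
Insert 16: shifted 0 elements -> [1, 16, 18, 8, -8]
Insert 18: shifted 0 elements -> [1, 16, 18, 8, -8]
Insert 8: shifted 2 elements -> [1, 8, 16, 18, -8]
Insert -8: shifted 4 elements -> [-8, 1, 8, 16, 18]


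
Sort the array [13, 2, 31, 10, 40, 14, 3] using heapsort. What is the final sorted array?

Build heap: [40, 13, 31, 10, 2, 14, 3]
Extract 40: [31, 13, 14, 10, 2, 3, 40]
Extract 31: [14, 13, 3, 10, 2, 31, 40]
Extract 14: [13, 10, 3, 2, 14, 31, 40]
Extract 13: [10, 2, 3, 13, 14, 31, 40]
Extract 10: [3, 2, 10, 13, 14, 31, 40]
Extract 3: [2, 3, 10, 13, 14, 31, 40]


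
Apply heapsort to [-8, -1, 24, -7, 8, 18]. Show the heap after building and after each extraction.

Build heap: [24, 8, 18, -7, -1, -8]
Extract 24: [18, 8, -8, -7, -1, 24]
Extract 18: [8, -1, -8, -7, 18, 24]
Extract 8: [-1, -7, -8, 8, 18, 24]
Extract -1: [-7, -8, -1, 8, 18, 24]
Extract -7: [-8, -7, -1, 8, 18, 24]


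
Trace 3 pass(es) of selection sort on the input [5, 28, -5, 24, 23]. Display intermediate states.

Pass 1: Select minimum -5 at index 2, swap -> [-5, 28, 5, 24, 23]
Pass 2: Select minimum 5 at index 2, swap -> [-5, 5, 28, 24, 23]
Pass 3: Select minimum 23 at index 4, swap -> [-5, 5, 23, 24, 28]


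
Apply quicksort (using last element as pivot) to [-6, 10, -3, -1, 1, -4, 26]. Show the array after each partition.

Partition 1: pivot=26 at index 6 -> [-6, 10, -3, -1, 1, -4, 26]
Partition 2: pivot=-4 at index 1 -> [-6, -4, -3, -1, 1, 10, 26]
Partition 3: pivot=10 at index 5 -> [-6, -4, -3, -1, 1, 10, 26]
Partition 4: pivot=1 at index 4 -> [-6, -4, -3, -1, 1, 10, 26]
Partition 5: pivot=-1 at index 3 -> [-6, -4, -3, -1, 1, 10, 26]


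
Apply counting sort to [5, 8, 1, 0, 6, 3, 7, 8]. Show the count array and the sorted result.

Count array: [1, 1, 0, 1, 0, 1, 1, 1, 2]
(count[i] = number of elements equal to i)
Cumulative count: [1, 2, 2, 3, 3, 4, 5, 6, 8]
Sorted: [0, 1, 3, 5, 6, 7, 8, 8]


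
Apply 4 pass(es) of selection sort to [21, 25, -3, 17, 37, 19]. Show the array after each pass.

Pass 1: Select minimum -3 at index 2, swap -> [-3, 25, 21, 17, 37, 19]
Pass 2: Select minimum 17 at index 3, swap -> [-3, 17, 21, 25, 37, 19]
Pass 3: Select minimum 19 at index 5, swap -> [-3, 17, 19, 25, 37, 21]
Pass 4: Select minimum 21 at index 5, swap -> [-3, 17, 19, 21, 37, 25]


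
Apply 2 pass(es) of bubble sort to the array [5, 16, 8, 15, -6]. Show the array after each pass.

After pass 1: [5, 8, 15, -6, 16] (3 swaps)
After pass 2: [5, 8, -6, 15, 16] (1 swaps)
Total swaps: 4


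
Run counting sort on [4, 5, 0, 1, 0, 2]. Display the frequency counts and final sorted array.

Count array: [2, 1, 1, 0, 1, 1]
(count[i] = number of elements equal to i)
Cumulative count: [2, 3, 4, 4, 5, 6]
Sorted: [0, 0, 1, 2, 4, 5]


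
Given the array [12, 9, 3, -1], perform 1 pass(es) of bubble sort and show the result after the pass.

After pass 1: [9, 3, -1, 12] (3 swaps)
Total swaps: 3


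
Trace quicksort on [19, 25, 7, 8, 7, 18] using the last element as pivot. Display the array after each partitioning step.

Partition 1: pivot=18 at index 3 -> [7, 8, 7, 18, 19, 25]
Partition 2: pivot=7 at index 1 -> [7, 7, 8, 18, 19, 25]
Partition 3: pivot=25 at index 5 -> [7, 7, 8, 18, 19, 25]


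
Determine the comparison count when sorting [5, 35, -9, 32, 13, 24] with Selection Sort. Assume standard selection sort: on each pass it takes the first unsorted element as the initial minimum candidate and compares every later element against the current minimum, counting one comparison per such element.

Pass 1: scan indices 1..5 for the minimum = 5 comparison(s); min is -9, place at index 0 -> [-9, 35, 5, 32, 13, 24]
Pass 2: scan indices 2..5 for the minimum = 4 comparison(s); min is 5, place at index 1 -> [-9, 5, 35, 32, 13, 24]
Pass 3: scan indices 3..5 for the minimum = 3 comparison(s); min is 13, place at index 2 -> [-9, 5, 13, 32, 35, 24]
Pass 4: scan indices 4..5 for the minimum = 2 comparison(s); min is 24, place at index 3 -> [-9, 5, 13, 24, 35, 32]
Pass 5: scan indices 5..5 for the minimum = 1 comparison(s); min is 32, place at index 4 -> [-9, 5, 13, 24, 32, 35]
Selection sort always scans the whole unsorted suffix, so the count is (n-1) + (n-2) + ... + 1 = n(n-1)/2 = 6*5/2 = 15 regardless of the input order.
Total comparisons: 5 + 4 + 3 + 2 + 1 = 15


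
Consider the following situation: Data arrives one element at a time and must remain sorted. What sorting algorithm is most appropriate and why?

Best choice: Insertion sort
Reason: Insertion sort naturally handles online/streaming input by inserting each new element into sorted position


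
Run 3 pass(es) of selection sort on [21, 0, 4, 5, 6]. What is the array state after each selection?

Pass 1: Select minimum 0 at index 1, swap -> [0, 21, 4, 5, 6]
Pass 2: Select minimum 4 at index 2, swap -> [0, 4, 21, 5, 6]
Pass 3: Select minimum 5 at index 3, swap -> [0, 4, 5, 21, 6]


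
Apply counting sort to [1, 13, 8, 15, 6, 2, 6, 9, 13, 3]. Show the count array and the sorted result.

Count array: [0, 1, 1, 1, 0, 0, 2, 0, 1, 1, 0, 0, 0, 2, 0, 1]
(count[i] = number of elements equal to i)
Cumulative count: [0, 1, 2, 3, 3, 3, 5, 5, 6, 7, 7, 7, 7, 9, 9, 10]
Sorted: [1, 2, 3, 6, 6, 8, 9, 13, 13, 15]


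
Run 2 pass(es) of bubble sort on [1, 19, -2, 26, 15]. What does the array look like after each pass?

After pass 1: [1, -2, 19, 15, 26] (2 swaps)
After pass 2: [-2, 1, 15, 19, 26] (2 swaps)
Total swaps: 4


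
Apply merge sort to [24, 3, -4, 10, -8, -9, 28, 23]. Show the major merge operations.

Divide and conquer:
  Merge [24] + [3] -> [3, 24]
  Merge [-4] + [10] -> [-4, 10]
  Merge [3, 24] + [-4, 10] -> [-4, 3, 10, 24]
  Merge [-8] + [-9] -> [-9, -8]
  Merge [28] + [23] -> [23, 28]
  Merge [-9, -8] + [23, 28] -> [-9, -8, 23, 28]
  Merge [-4, 3, 10, 24] + [-9, -8, 23, 28] -> [-9, -8, -4, 3, 10, 23, 24, 28]


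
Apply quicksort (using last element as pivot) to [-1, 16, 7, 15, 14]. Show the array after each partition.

Partition 1: pivot=14 at index 2 -> [-1, 7, 14, 15, 16]
Partition 2: pivot=7 at index 1 -> [-1, 7, 14, 15, 16]
Partition 3: pivot=16 at index 4 -> [-1, 7, 14, 15, 16]


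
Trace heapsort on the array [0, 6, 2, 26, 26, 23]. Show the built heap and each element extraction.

Build heap: [26, 26, 23, 6, 0, 2]
Extract 26: [26, 6, 23, 2, 0, 26]
Extract 26: [23, 6, 0, 2, 26, 26]
Extract 23: [6, 2, 0, 23, 26, 26]
Extract 6: [2, 0, 6, 23, 26, 26]
Extract 2: [0, 2, 6, 23, 26, 26]


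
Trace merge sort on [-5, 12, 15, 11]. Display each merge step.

Divide and conquer:
  Merge [-5] + [12] -> [-5, 12]
  Merge [15] + [11] -> [11, 15]
  Merge [-5, 12] + [11, 15] -> [-5, 11, 12, 15]


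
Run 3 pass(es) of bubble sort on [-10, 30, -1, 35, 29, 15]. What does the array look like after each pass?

After pass 1: [-10, -1, 30, 29, 15, 35] (3 swaps)
After pass 2: [-10, -1, 29, 15, 30, 35] (2 swaps)
After pass 3: [-10, -1, 15, 29, 30, 35] (1 swaps)
Total swaps: 6


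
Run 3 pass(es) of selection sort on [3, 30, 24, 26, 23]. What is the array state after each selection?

Pass 1: Select minimum 3 at index 0, swap -> [3, 30, 24, 26, 23]
Pass 2: Select minimum 23 at index 4, swap -> [3, 23, 24, 26, 30]
Pass 3: Select minimum 24 at index 2, swap -> [3, 23, 24, 26, 30]


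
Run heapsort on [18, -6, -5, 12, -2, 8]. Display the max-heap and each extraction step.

Build heap: [18, 12, 8, -6, -2, -5]
Extract 18: [12, -2, 8, -6, -5, 18]
Extract 12: [8, -2, -5, -6, 12, 18]
Extract 8: [-2, -6, -5, 8, 12, 18]
Extract -2: [-5, -6, -2, 8, 12, 18]
Extract -5: [-6, -5, -2, 8, 12, 18]


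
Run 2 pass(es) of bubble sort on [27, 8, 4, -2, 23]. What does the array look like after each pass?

After pass 1: [8, 4, -2, 23, 27] (4 swaps)
After pass 2: [4, -2, 8, 23, 27] (2 swaps)
Total swaps: 6


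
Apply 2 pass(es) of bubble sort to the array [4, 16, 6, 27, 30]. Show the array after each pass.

After pass 1: [4, 6, 16, 27, 30] (1 swaps)
After pass 2: [4, 6, 16, 27, 30] (0 swaps)
Total swaps: 1


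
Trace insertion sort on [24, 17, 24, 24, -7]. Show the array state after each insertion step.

First element 24 is already 'sorted'
Insert 17: shifted 1 elements -> [17, 24, 24, 24, -7]
Insert 24: shifted 0 elements -> [17, 24, 24, 24, -7]
Insert 24: shifted 0 elements -> [17, 24, 24, 24, -7]
Insert -7: shifted 4 elements -> [-7, 17, 24, 24, 24]


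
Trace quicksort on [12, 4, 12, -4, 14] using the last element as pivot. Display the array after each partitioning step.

Partition 1: pivot=14 at index 4 -> [12, 4, 12, -4, 14]
Partition 2: pivot=-4 at index 0 -> [-4, 4, 12, 12, 14]
Partition 3: pivot=12 at index 3 -> [-4, 4, 12, 12, 14]
Partition 4: pivot=12 at index 2 -> [-4, 4, 12, 12, 14]


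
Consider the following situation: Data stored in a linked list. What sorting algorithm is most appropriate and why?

Best choice: Merge sort
Reason: Merge sort doesn't require random access; can be done in O(1) extra space for linked lists


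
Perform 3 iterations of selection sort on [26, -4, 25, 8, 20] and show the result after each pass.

Pass 1: Select minimum -4 at index 1, swap -> [-4, 26, 25, 8, 20]
Pass 2: Select minimum 8 at index 3, swap -> [-4, 8, 25, 26, 20]
Pass 3: Select minimum 20 at index 4, swap -> [-4, 8, 20, 26, 25]


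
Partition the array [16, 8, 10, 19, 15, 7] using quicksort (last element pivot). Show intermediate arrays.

Partition 1: pivot=7 at index 0 -> [7, 8, 10, 19, 15, 16]
Partition 2: pivot=16 at index 4 -> [7, 8, 10, 15, 16, 19]
Partition 3: pivot=15 at index 3 -> [7, 8, 10, 15, 16, 19]
Partition 4: pivot=10 at index 2 -> [7, 8, 10, 15, 16, 19]


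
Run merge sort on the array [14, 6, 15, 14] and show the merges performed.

Divide and conquer:
  Merge [14] + [6] -> [6, 14]
  Merge [15] + [14] -> [14, 15]
  Merge [6, 14] + [14, 15] -> [6, 14, 14, 15]


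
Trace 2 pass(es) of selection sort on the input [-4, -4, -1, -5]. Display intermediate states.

Pass 1: Select minimum -5 at index 3, swap -> [-5, -4, -1, -4]
Pass 2: Select minimum -4 at index 1, swap -> [-5, -4, -1, -4]


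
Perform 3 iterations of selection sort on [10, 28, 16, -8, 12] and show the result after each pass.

Pass 1: Select minimum -8 at index 3, swap -> [-8, 28, 16, 10, 12]
Pass 2: Select minimum 10 at index 3, swap -> [-8, 10, 16, 28, 12]
Pass 3: Select minimum 12 at index 4, swap -> [-8, 10, 12, 28, 16]


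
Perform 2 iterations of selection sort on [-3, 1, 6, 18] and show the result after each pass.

Pass 1: Select minimum -3 at index 0, swap -> [-3, 1, 6, 18]
Pass 2: Select minimum 1 at index 1, swap -> [-3, 1, 6, 18]


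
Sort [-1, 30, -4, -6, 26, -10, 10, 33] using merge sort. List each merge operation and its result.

Divide and conquer:
  Merge [-1] + [30] -> [-1, 30]
  Merge [-4] + [-6] -> [-6, -4]
  Merge [-1, 30] + [-6, -4] -> [-6, -4, -1, 30]
  Merge [26] + [-10] -> [-10, 26]
  Merge [10] + [33] -> [10, 33]
  Merge [-10, 26] + [10, 33] -> [-10, 10, 26, 33]
  Merge [-6, -4, -1, 30] + [-10, 10, 26, 33] -> [-10, -6, -4, -1, 10, 26, 30, 33]


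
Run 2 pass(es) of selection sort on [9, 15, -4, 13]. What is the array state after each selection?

Pass 1: Select minimum -4 at index 2, swap -> [-4, 15, 9, 13]
Pass 2: Select minimum 9 at index 2, swap -> [-4, 9, 15, 13]


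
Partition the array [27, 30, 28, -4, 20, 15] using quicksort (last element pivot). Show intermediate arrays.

Partition 1: pivot=15 at index 1 -> [-4, 15, 28, 27, 20, 30]
Partition 2: pivot=30 at index 5 -> [-4, 15, 28, 27, 20, 30]
Partition 3: pivot=20 at index 2 -> [-4, 15, 20, 27, 28, 30]
Partition 4: pivot=28 at index 4 -> [-4, 15, 20, 27, 28, 30]


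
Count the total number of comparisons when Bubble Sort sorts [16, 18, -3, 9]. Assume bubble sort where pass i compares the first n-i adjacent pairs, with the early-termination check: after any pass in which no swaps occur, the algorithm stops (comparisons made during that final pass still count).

Pass 1: compare adjacent pairs (0,1)..(2,3) = 3 comparison(s), 2 swap(s) -> [16, -3, 9, 18]
Pass 2: compare adjacent pairs (0,1)..(1,2) = 2 comparison(s), 2 swap(s) -> [-3, 9, 16, 18]
Pass 3: compare adjacent pairs (0,1)..(0,1) = 1 comparison(s), 0 swap(s) -> [-3, 9, 16, 18]
No swaps in this pass, so bubble sort stops here.
Total comparisons: 3 + 2 + 1 = 6


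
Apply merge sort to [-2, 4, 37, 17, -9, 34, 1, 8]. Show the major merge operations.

Divide and conquer:
  Merge [-2] + [4] -> [-2, 4]
  Merge [37] + [17] -> [17, 37]
  Merge [-2, 4] + [17, 37] -> [-2, 4, 17, 37]
  Merge [-9] + [34] -> [-9, 34]
  Merge [1] + [8] -> [1, 8]
  Merge [-9, 34] + [1, 8] -> [-9, 1, 8, 34]
  Merge [-2, 4, 17, 37] + [-9, 1, 8, 34] -> [-9, -2, 1, 4, 8, 17, 34, 37]


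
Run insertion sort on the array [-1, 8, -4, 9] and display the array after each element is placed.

First element -1 is already 'sorted'
Insert 8: shifted 0 elements -> [-1, 8, -4, 9]
Insert -4: shifted 2 elements -> [-4, -1, 8, 9]
Insert 9: shifted 0 elements -> [-4, -1, 8, 9]


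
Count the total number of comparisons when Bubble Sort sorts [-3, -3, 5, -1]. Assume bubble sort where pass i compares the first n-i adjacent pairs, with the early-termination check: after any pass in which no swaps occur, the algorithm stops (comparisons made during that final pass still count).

Pass 1: compare adjacent pairs (0,1)..(2,3) = 3 comparison(s), 1 swap(s) -> [-3, -3, -1, 5]
Pass 2: compare adjacent pairs (0,1)..(1,2) = 2 comparison(s), 0 swap(s) -> [-3, -3, -1, 5]
No swaps in this pass, so bubble sort stops here.
Total comparisons: 3 + 2 = 5


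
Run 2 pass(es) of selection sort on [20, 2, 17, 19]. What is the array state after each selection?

Pass 1: Select minimum 2 at index 1, swap -> [2, 20, 17, 19]
Pass 2: Select minimum 17 at index 2, swap -> [2, 17, 20, 19]


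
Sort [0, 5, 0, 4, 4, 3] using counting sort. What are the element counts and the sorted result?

Count array: [2, 0, 0, 1, 2, 1]
(count[i] = number of elements equal to i)
Cumulative count: [2, 2, 2, 3, 5, 6]
Sorted: [0, 0, 3, 4, 4, 5]


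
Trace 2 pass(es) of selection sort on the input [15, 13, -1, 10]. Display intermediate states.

Pass 1: Select minimum -1 at index 2, swap -> [-1, 13, 15, 10]
Pass 2: Select minimum 10 at index 3, swap -> [-1, 10, 15, 13]


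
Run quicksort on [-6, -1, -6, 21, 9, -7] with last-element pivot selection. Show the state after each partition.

Partition 1: pivot=-7 at index 0 -> [-7, -1, -6, 21, 9, -6]
Partition 2: pivot=-6 at index 2 -> [-7, -6, -6, 21, 9, -1]
Partition 3: pivot=-1 at index 3 -> [-7, -6, -6, -1, 9, 21]
Partition 4: pivot=21 at index 5 -> [-7, -6, -6, -1, 9, 21]


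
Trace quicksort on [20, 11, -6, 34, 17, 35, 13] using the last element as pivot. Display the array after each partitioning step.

Partition 1: pivot=13 at index 2 -> [11, -6, 13, 34, 17, 35, 20]
Partition 2: pivot=-6 at index 0 -> [-6, 11, 13, 34, 17, 35, 20]
Partition 3: pivot=20 at index 4 -> [-6, 11, 13, 17, 20, 35, 34]
Partition 4: pivot=34 at index 5 -> [-6, 11, 13, 17, 20, 34, 35]


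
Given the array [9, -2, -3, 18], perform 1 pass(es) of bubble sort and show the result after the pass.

After pass 1: [-2, -3, 9, 18] (2 swaps)
Total swaps: 2


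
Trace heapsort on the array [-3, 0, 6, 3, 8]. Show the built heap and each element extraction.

Build heap: [8, 3, 6, -3, 0]
Extract 8: [6, 3, 0, -3, 8]
Extract 6: [3, -3, 0, 6, 8]
Extract 3: [0, -3, 3, 6, 8]
Extract 0: [-3, 0, 3, 6, 8]


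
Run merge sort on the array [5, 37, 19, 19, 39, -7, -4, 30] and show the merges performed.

Divide and conquer:
  Merge [5] + [37] -> [5, 37]
  Merge [19] + [19] -> [19, 19]
  Merge [5, 37] + [19, 19] -> [5, 19, 19, 37]
  Merge [39] + [-7] -> [-7, 39]
  Merge [-4] + [30] -> [-4, 30]
  Merge [-7, 39] + [-4, 30] -> [-7, -4, 30, 39]
  Merge [5, 19, 19, 37] + [-7, -4, 30, 39] -> [-7, -4, 5, 19, 19, 30, 37, 39]


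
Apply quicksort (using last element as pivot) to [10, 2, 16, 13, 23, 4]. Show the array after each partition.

Partition 1: pivot=4 at index 1 -> [2, 4, 16, 13, 23, 10]
Partition 2: pivot=10 at index 2 -> [2, 4, 10, 13, 23, 16]
Partition 3: pivot=16 at index 4 -> [2, 4, 10, 13, 16, 23]


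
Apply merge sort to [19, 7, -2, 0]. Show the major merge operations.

Divide and conquer:
  Merge [19] + [7] -> [7, 19]
  Merge [-2] + [0] -> [-2, 0]
  Merge [7, 19] + [-2, 0] -> [-2, 0, 7, 19]


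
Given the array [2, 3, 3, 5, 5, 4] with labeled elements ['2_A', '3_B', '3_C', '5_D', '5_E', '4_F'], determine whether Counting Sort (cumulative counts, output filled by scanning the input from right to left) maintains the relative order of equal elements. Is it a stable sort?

Trace Counting Sort on the labeled array (the key is the number; the letter only tracks identity):
  Counts for values 0..5: [0, 0, 1, 2, 1, 2]
  Cumulative counts: [0, 0, 1, 3, 4, 6]
  Scan right to left: place 4_F at output index 3
  Scan right to left: place 5_E at output index 5
  Scan right to left: place 5_D at output index 4
  Scan right to left: place 3_C at output index 2
  Scan right to left: place 3_B at output index 1
  Scan right to left: place 2_A at output index 0
  Output: [2_A, 3_B, 3_C, 4_F, 5_D, 5_E]
Equal keys:
  value 3: originally 3_B, 3_C; after sorting 3_B, 3_C -> order preserved
  value 5: originally 5_D, 5_E; after sorting 5_D, 5_E -> order preserved
All equal keys kept their original relative order. Counting Sort is stable: scanning the input right to left with decreasing cumulative counts places later duplicates at later output positions.
Answer: Stable


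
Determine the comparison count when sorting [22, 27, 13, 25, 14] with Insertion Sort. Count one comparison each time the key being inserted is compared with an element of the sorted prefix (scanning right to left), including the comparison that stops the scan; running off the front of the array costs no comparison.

Insert 27: 22 <= 27 (stop) = 1 comparison(s) -> [22, 27, 13, 25, 14]
Insert 13: 27 > 13 (shift), 22 > 13 (shift), reached front = 2 comparison(s) -> [13, 22, 27, 25, 14]
Insert 25: 27 > 25 (shift), 22 <= 25 (stop) = 2 comparison(s) -> [13, 22, 25, 27, 14]
Insert 14: 27 > 14 (shift), 25 > 14 (shift), 22 > 14 (shift), 13 <= 14 (stop) = 4 comparison(s) -> [13, 14, 22, 25, 27]
Total comparisons: 1 + 2 + 2 + 4 = 9


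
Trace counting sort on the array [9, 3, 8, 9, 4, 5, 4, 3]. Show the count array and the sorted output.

Count array: [0, 0, 0, 2, 2, 1, 0, 0, 1, 2]
(count[i] = number of elements equal to i)
Cumulative count: [0, 0, 0, 2, 4, 5, 5, 5, 6, 8]
Sorted: [3, 3, 4, 4, 5, 8, 9, 9]


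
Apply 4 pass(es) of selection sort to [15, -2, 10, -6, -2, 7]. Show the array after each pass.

Pass 1: Select minimum -6 at index 3, swap -> [-6, -2, 10, 15, -2, 7]
Pass 2: Select minimum -2 at index 1, swap -> [-6, -2, 10, 15, -2, 7]
Pass 3: Select minimum -2 at index 4, swap -> [-6, -2, -2, 15, 10, 7]
Pass 4: Select minimum 7 at index 5, swap -> [-6, -2, -2, 7, 10, 15]


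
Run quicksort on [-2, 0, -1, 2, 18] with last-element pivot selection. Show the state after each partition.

Partition 1: pivot=18 at index 4 -> [-2, 0, -1, 2, 18]
Partition 2: pivot=2 at index 3 -> [-2, 0, -1, 2, 18]
Partition 3: pivot=-1 at index 1 -> [-2, -1, 0, 2, 18]


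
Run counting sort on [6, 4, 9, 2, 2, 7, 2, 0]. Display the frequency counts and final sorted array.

Count array: [1, 0, 3, 0, 1, 0, 1, 1, 0, 1]
(count[i] = number of elements equal to i)
Cumulative count: [1, 1, 4, 4, 5, 5, 6, 7, 7, 8]
Sorted: [0, 2, 2, 2, 4, 6, 7, 9]


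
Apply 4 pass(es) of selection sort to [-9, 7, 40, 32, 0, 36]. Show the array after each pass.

Pass 1: Select minimum -9 at index 0, swap -> [-9, 7, 40, 32, 0, 36]
Pass 2: Select minimum 0 at index 4, swap -> [-9, 0, 40, 32, 7, 36]
Pass 3: Select minimum 7 at index 4, swap -> [-9, 0, 7, 32, 40, 36]
Pass 4: Select minimum 32 at index 3, swap -> [-9, 0, 7, 32, 40, 36]


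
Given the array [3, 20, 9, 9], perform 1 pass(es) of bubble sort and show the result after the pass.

After pass 1: [3, 9, 9, 20] (2 swaps)
Total swaps: 2


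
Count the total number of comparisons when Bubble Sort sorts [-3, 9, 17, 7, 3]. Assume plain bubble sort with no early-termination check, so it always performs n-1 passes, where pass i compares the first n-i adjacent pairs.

Pass 1: compare adjacent pairs (0,1)..(3,4) = 4 comparison(s), 2 swap(s) -> [-3, 9, 7, 3, 17]
Pass 2: compare adjacent pairs (0,1)..(2,3) = 3 comparison(s), 2 swap(s) -> [-3, 7, 3, 9, 17]
Pass 3: compare adjacent pairs (0,1)..(1,2) = 2 comparison(s), 1 swap(s) -> [-3, 3, 7, 9, 17]
Pass 4: compare adjacent pairs (0,1)..(0,1) = 1 comparison(s), 0 swap(s) -> [-3, 3, 7, 9, 17]
Total comparisons: 4 + 3 + 2 + 1 = 10


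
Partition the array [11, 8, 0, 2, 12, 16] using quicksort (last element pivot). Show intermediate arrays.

Partition 1: pivot=16 at index 5 -> [11, 8, 0, 2, 12, 16]
Partition 2: pivot=12 at index 4 -> [11, 8, 0, 2, 12, 16]
Partition 3: pivot=2 at index 1 -> [0, 2, 11, 8, 12, 16]
Partition 4: pivot=8 at index 2 -> [0, 2, 8, 11, 12, 16]


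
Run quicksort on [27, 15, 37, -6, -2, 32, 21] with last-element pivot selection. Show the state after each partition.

Partition 1: pivot=21 at index 3 -> [15, -6, -2, 21, 37, 32, 27]
Partition 2: pivot=-2 at index 1 -> [-6, -2, 15, 21, 37, 32, 27]
Partition 3: pivot=27 at index 4 -> [-6, -2, 15, 21, 27, 32, 37]
Partition 4: pivot=37 at index 6 -> [-6, -2, 15, 21, 27, 32, 37]


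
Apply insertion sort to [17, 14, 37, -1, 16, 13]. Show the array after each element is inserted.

First element 17 is already 'sorted'
Insert 14: shifted 1 elements -> [14, 17, 37, -1, 16, 13]
Insert 37: shifted 0 elements -> [14, 17, 37, -1, 16, 13]
Insert -1: shifted 3 elements -> [-1, 14, 17, 37, 16, 13]
Insert 16: shifted 2 elements -> [-1, 14, 16, 17, 37, 13]
Insert 13: shifted 4 elements -> [-1, 13, 14, 16, 17, 37]


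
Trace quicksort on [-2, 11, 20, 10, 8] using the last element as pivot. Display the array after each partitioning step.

Partition 1: pivot=8 at index 1 -> [-2, 8, 20, 10, 11]
Partition 2: pivot=11 at index 3 -> [-2, 8, 10, 11, 20]


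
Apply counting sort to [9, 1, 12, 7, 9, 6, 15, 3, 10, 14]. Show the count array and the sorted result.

Count array: [0, 1, 0, 1, 0, 0, 1, 1, 0, 2, 1, 0, 1, 0, 1, 1]
(count[i] = number of elements equal to i)
Cumulative count: [0, 1, 1, 2, 2, 2, 3, 4, 4, 6, 7, 7, 8, 8, 9, 10]
Sorted: [1, 3, 6, 7, 9, 9, 10, 12, 14, 15]


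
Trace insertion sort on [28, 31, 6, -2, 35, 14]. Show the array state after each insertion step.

First element 28 is already 'sorted'
Insert 31: shifted 0 elements -> [28, 31, 6, -2, 35, 14]
Insert 6: shifted 2 elements -> [6, 28, 31, -2, 35, 14]
Insert -2: shifted 3 elements -> [-2, 6, 28, 31, 35, 14]
Insert 35: shifted 0 elements -> [-2, 6, 28, 31, 35, 14]
Insert 14: shifted 3 elements -> [-2, 6, 14, 28, 31, 35]


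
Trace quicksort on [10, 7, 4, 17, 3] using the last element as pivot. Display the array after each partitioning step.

Partition 1: pivot=3 at index 0 -> [3, 7, 4, 17, 10]
Partition 2: pivot=10 at index 3 -> [3, 7, 4, 10, 17]
Partition 3: pivot=4 at index 1 -> [3, 4, 7, 10, 17]


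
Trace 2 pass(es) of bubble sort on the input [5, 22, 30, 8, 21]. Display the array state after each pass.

After pass 1: [5, 22, 8, 21, 30] (2 swaps)
After pass 2: [5, 8, 21, 22, 30] (2 swaps)
Total swaps: 4


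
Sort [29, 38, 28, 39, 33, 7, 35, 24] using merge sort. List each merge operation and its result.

Divide and conquer:
  Merge [29] + [38] -> [29, 38]
  Merge [28] + [39] -> [28, 39]
  Merge [29, 38] + [28, 39] -> [28, 29, 38, 39]
  Merge [33] + [7] -> [7, 33]
  Merge [35] + [24] -> [24, 35]
  Merge [7, 33] + [24, 35] -> [7, 24, 33, 35]
  Merge [28, 29, 38, 39] + [7, 24, 33, 35] -> [7, 24, 28, 29, 33, 35, 38, 39]


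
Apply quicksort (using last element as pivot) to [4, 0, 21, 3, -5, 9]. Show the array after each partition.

Partition 1: pivot=9 at index 4 -> [4, 0, 3, -5, 9, 21]
Partition 2: pivot=-5 at index 0 -> [-5, 0, 3, 4, 9, 21]
Partition 3: pivot=4 at index 3 -> [-5, 0, 3, 4, 9, 21]
Partition 4: pivot=3 at index 2 -> [-5, 0, 3, 4, 9, 21]


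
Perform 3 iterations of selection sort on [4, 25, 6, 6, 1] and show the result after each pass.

Pass 1: Select minimum 1 at index 4, swap -> [1, 25, 6, 6, 4]
Pass 2: Select minimum 4 at index 4, swap -> [1, 4, 6, 6, 25]
Pass 3: Select minimum 6 at index 2, swap -> [1, 4, 6, 6, 25]


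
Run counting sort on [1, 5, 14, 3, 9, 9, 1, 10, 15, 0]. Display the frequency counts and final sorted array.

Count array: [1, 2, 0, 1, 0, 1, 0, 0, 0, 2, 1, 0, 0, 0, 1, 1]
(count[i] = number of elements equal to i)
Cumulative count: [1, 3, 3, 4, 4, 5, 5, 5, 5, 7, 8, 8, 8, 8, 9, 10]
Sorted: [0, 1, 1, 3, 5, 9, 9, 10, 14, 15]


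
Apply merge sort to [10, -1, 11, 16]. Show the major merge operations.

Divide and conquer:
  Merge [10] + [-1] -> [-1, 10]
  Merge [11] + [16] -> [11, 16]
  Merge [-1, 10] + [11, 16] -> [-1, 10, 11, 16]


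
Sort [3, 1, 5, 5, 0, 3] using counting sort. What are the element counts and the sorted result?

Count array: [1, 1, 0, 2, 0, 2]
(count[i] = number of elements equal to i)
Cumulative count: [1, 2, 2, 4, 4, 6]
Sorted: [0, 1, 3, 3, 5, 5]


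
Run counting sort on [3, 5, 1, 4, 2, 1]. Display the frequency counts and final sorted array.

Count array: [0, 2, 1, 1, 1, 1]
(count[i] = number of elements equal to i)
Cumulative count: [0, 2, 3, 4, 5, 6]
Sorted: [1, 1, 2, 3, 4, 5]


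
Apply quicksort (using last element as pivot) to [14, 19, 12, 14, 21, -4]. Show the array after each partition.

Partition 1: pivot=-4 at index 0 -> [-4, 19, 12, 14, 21, 14]
Partition 2: pivot=14 at index 3 -> [-4, 12, 14, 14, 21, 19]
Partition 3: pivot=14 at index 2 -> [-4, 12, 14, 14, 21, 19]
Partition 4: pivot=19 at index 4 -> [-4, 12, 14, 14, 19, 21]


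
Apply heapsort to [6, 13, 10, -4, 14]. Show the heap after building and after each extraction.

Build heap: [14, 13, 10, -4, 6]
Extract 14: [13, 6, 10, -4, 14]
Extract 13: [10, 6, -4, 13, 14]
Extract 10: [6, -4, 10, 13, 14]
Extract 6: [-4, 6, 10, 13, 14]


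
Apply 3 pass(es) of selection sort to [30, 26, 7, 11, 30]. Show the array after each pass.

Pass 1: Select minimum 7 at index 2, swap -> [7, 26, 30, 11, 30]
Pass 2: Select minimum 11 at index 3, swap -> [7, 11, 30, 26, 30]
Pass 3: Select minimum 26 at index 3, swap -> [7, 11, 26, 30, 30]


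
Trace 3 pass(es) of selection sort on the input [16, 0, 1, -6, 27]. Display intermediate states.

Pass 1: Select minimum -6 at index 3, swap -> [-6, 0, 1, 16, 27]
Pass 2: Select minimum 0 at index 1, swap -> [-6, 0, 1, 16, 27]
Pass 3: Select minimum 1 at index 2, swap -> [-6, 0, 1, 16, 27]


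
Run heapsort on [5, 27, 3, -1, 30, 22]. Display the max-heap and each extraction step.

Build heap: [30, 27, 22, -1, 5, 3]
Extract 30: [27, 5, 22, -1, 3, 30]
Extract 27: [22, 5, 3, -1, 27, 30]
Extract 22: [5, -1, 3, 22, 27, 30]
Extract 5: [3, -1, 5, 22, 27, 30]
Extract 3: [-1, 3, 5, 22, 27, 30]


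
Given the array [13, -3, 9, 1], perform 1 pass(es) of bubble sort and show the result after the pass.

After pass 1: [-3, 9, 1, 13] (3 swaps)
Total swaps: 3


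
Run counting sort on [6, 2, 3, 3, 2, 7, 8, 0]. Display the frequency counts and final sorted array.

Count array: [1, 0, 2, 2, 0, 0, 1, 1, 1]
(count[i] = number of elements equal to i)
Cumulative count: [1, 1, 3, 5, 5, 5, 6, 7, 8]
Sorted: [0, 2, 2, 3, 3, 6, 7, 8]


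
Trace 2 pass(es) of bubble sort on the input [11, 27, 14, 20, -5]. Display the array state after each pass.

After pass 1: [11, 14, 20, -5, 27] (3 swaps)
After pass 2: [11, 14, -5, 20, 27] (1 swaps)
Total swaps: 4


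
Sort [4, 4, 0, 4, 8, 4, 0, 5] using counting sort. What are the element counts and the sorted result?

Count array: [2, 0, 0, 0, 4, 1, 0, 0, 1]
(count[i] = number of elements equal to i)
Cumulative count: [2, 2, 2, 2, 6, 7, 7, 7, 8]
Sorted: [0, 0, 4, 4, 4, 4, 5, 8]


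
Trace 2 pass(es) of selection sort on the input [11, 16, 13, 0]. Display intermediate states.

Pass 1: Select minimum 0 at index 3, swap -> [0, 16, 13, 11]
Pass 2: Select minimum 11 at index 3, swap -> [0, 11, 13, 16]


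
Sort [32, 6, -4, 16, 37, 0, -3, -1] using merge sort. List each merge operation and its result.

Divide and conquer:
  Merge [32] + [6] -> [6, 32]
  Merge [-4] + [16] -> [-4, 16]
  Merge [6, 32] + [-4, 16] -> [-4, 6, 16, 32]
  Merge [37] + [0] -> [0, 37]
  Merge [-3] + [-1] -> [-3, -1]
  Merge [0, 37] + [-3, -1] -> [-3, -1, 0, 37]
  Merge [-4, 6, 16, 32] + [-3, -1, 0, 37] -> [-4, -3, -1, 0, 6, 16, 32, 37]


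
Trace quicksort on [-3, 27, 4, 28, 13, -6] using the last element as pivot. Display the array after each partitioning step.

Partition 1: pivot=-6 at index 0 -> [-6, 27, 4, 28, 13, -3]
Partition 2: pivot=-3 at index 1 -> [-6, -3, 4, 28, 13, 27]
Partition 3: pivot=27 at index 4 -> [-6, -3, 4, 13, 27, 28]
Partition 4: pivot=13 at index 3 -> [-6, -3, 4, 13, 27, 28]


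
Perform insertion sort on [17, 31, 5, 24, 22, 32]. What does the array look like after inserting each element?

First element 17 is already 'sorted'
Insert 31: shifted 0 elements -> [17, 31, 5, 24, 22, 32]
Insert 5: shifted 2 elements -> [5, 17, 31, 24, 22, 32]
Insert 24: shifted 1 elements -> [5, 17, 24, 31, 22, 32]
Insert 22: shifted 2 elements -> [5, 17, 22, 24, 31, 32]
Insert 32: shifted 0 elements -> [5, 17, 22, 24, 31, 32]


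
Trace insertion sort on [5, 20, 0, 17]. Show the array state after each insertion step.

First element 5 is already 'sorted'
Insert 20: shifted 0 elements -> [5, 20, 0, 17]
Insert 0: shifted 2 elements -> [0, 5, 20, 17]
Insert 17: shifted 1 elements -> [0, 5, 17, 20]


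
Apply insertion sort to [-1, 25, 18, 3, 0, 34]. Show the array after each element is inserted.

First element -1 is already 'sorted'
Insert 25: shifted 0 elements -> [-1, 25, 18, 3, 0, 34]
Insert 18: shifted 1 elements -> [-1, 18, 25, 3, 0, 34]
Insert 3: shifted 2 elements -> [-1, 3, 18, 25, 0, 34]
Insert 0: shifted 3 elements -> [-1, 0, 3, 18, 25, 34]
Insert 34: shifted 0 elements -> [-1, 0, 3, 18, 25, 34]


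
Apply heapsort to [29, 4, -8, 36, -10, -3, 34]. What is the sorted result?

Build heap: [36, 29, 34, 4, -10, -3, -8]
Extract 36: [34, 29, -3, 4, -10, -8, 36]
Extract 34: [29, 4, -3, -8, -10, 34, 36]
Extract 29: [4, -8, -3, -10, 29, 34, 36]
Extract 4: [-3, -8, -10, 4, 29, 34, 36]
Extract -3: [-8, -10, -3, 4, 29, 34, 36]
Extract -8: [-10, -8, -3, 4, 29, 34, 36]


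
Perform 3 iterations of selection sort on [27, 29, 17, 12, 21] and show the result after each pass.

Pass 1: Select minimum 12 at index 3, swap -> [12, 29, 17, 27, 21]
Pass 2: Select minimum 17 at index 2, swap -> [12, 17, 29, 27, 21]
Pass 3: Select minimum 21 at index 4, swap -> [12, 17, 21, 27, 29]
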